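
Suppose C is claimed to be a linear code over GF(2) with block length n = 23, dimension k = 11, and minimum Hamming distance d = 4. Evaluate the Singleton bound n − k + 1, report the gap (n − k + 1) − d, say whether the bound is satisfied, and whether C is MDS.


Singleton RHS = n − k + 1 = 13, slack = 9, bound satisfied, not MDS.

Singleton bound: d ≤ n − k + 1.
Here n = 23, k = 11, so n − k + 1 = 13.
Given d = 4, check d ≤ 13: YES.
Slack = (n − k + 1) − d = 9.
The code is NOT MDS (slack = 9 > 0).
Description: the claimed parameters are [23, 11, 4]_2; such a code would be non-MDS.


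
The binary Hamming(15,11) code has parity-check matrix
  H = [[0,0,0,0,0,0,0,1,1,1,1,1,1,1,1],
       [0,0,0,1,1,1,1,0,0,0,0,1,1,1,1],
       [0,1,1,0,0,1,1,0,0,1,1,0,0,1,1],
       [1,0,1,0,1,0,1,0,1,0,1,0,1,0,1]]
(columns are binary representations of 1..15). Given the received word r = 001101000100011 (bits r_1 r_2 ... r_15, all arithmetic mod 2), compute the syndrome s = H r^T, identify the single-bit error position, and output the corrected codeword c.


s = (1, 0, 1, 0)^T, error position = 10, corrected codeword c = 001101000000011

Compute s = H r^T mod 2 one row at a time:
  s_1 = 0 + 0 + 1 + 0 + 0 + 0 + 1 + 1 = 3 ≡ 1 (mod 2).
  s_2 = 1 + 0 + 1 + 0 + 0 + 0 + 1 + 1 = 4 ≡ 0 (mod 2).
  s_3 = 0 + 1 + 1 + 0 + 1 + 0 + 1 + 1 = 5 ≡ 1 (mod 2).
  s_4 = 0 + 1 + 0 + 0 + 0 + 0 + 0 + 1 = 2 ≡ 0 (mod 2).
s = (1, 0, 1, 0)^T — this equals column 10 of H (binary 1010), so error is at position 10.
Correct: flip bit 10 of r = 001101000100011 to get c = 001101000000011.


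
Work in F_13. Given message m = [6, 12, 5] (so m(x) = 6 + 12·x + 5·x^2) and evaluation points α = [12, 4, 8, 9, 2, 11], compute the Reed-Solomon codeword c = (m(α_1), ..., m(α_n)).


c = [12, 4, 6, 12, 11, 2]

Message polynomial: m(x) = 6 + 12·x + 5·x^2 (mod 13).
For each evaluation point α_i, compute m(α_i) mod 13:
  α_1 = 12: Horner steps 5 → 7 → 12, so m(12) = 12.
  α_2 = 4: Horner steps 5 → 6 → 4, so m(4) = 4.
  α_3 = 8: Horner steps 5 → 0 → 6, so m(8) = 6.
  α_4 = 9: Horner steps 5 → 5 → 12, so m(9) = 12.
  α_5 = 2: Horner steps 5 → 9 → 11, so m(2) = 11.
  α_6 = 11: Horner steps 5 → 2 → 2, so m(11) = 2.
Codeword c = [12, 4, 6, 12, 11, 2] ∈ F_13^6.


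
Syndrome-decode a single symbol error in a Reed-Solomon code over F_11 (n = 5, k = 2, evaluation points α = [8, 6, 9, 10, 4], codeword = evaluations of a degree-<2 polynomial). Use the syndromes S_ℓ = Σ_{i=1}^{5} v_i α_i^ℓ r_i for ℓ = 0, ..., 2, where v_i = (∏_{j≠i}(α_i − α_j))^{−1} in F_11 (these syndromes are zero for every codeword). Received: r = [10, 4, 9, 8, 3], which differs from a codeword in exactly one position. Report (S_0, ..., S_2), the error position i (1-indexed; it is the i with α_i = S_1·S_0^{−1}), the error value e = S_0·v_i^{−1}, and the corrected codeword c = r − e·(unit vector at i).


S = (2, 1, 6), error at position 2, error magnitude e = 3, c = [10, 1, 9, 8, 3].

Step 1: column multipliers v_i = (∏_{j≠i}(α_i − α_j))^{−1} mod 11.
  i = 1 (α = 8): (8−6)(8−9)(8−10)(8−4) = 2·(−1)·(−2)·4 = 16 ≡ 5, so v_1 = 5^{−1} = 9 (mod 11).
  i = 2 (α = 6): (6−8)(6−9)(6−10)(6−4) = (−2)·(−3)·(−4)·2 = −48 ≡ 7, so v_2 = 7^{−1} = 8 (mod 11).
  i = 3 (α = 9): (9−8)(9−6)(9−10)(9−4) = 1·3·(−1)·5 = −15 ≡ 7, so v_3 = 7^{−1} = 8 (mod 11).
  i = 4 (α = 10): (10−8)(10−6)(10−9)(10−4) = 2·4·1·6 = 48 ≡ 4, so v_4 = 4^{−1} = 3 (mod 11).
  i = 5 (α = 4): (4−8)(4−6)(4−9)(4−10) = (−4)·(−2)·(−5)·(−6) = 240 ≡ 9, so v_5 = 9^{−1} = 5 (mod 11).
  v = [9, 8, 8, 3, 5].
Step 2: syndromes of r = [10, 4, 9, 8, 3] (all sums mod 11).
  S_0 = Σ v_i r_i = 9·10 + 8·4 + 8·9 + 3·8 + 5·3 = 233 ≡ 2.
  S_1 = Σ v_i α_i r_i = 9·8·10 + 8·6·4 + 8·9·9 + 3·10·8 + 5·4·3 = 1860 ≡ 1.
  α_i^2 mod 11 = [9, 3, 4, 1, 5].
  S_2 = Σ v_i α_i^2 r_i = 9·9·10 + 8·3·4 + 8·4·9 + 3·1·8 + 5·5·3 = 1293 ≡ 6.
  S = (2, 1, 6) ≠ 0, so r is not a codeword (an error is present).
Step 3: locate the error. For a single error e at position i, S_ℓ = v_i·e·α_i^ℓ, so α_err = S_1/S_0.
  S_0^{−1} = 2^{−1} = 6 (mod 11), so α_err = 1·6 = 6 ≡ 6 = α_2. Error position i = 2.
  Consistency check: S_2/S_1 = 6·1 = 6 ≡ 6 = α_err ✓ (single-error assumption holds).
Step 4: error magnitude e = S_0/v_2 = S_0·∏_{j≠2}(α_2 − α_j) = 2·7 = 14 ≡ 3 (mod 11).
Step 5: correct position 2: c_2 = r_2 − e = 4 − 3 ≡ 1 (mod 11). Hence c = [10, 1, 9, 8, 3].
  Check: interpolating c through the α_i gives m(x) = 7 + 10·x (degree < 2) with m(α_i) = c_i for every i, so c is indeed a codeword.


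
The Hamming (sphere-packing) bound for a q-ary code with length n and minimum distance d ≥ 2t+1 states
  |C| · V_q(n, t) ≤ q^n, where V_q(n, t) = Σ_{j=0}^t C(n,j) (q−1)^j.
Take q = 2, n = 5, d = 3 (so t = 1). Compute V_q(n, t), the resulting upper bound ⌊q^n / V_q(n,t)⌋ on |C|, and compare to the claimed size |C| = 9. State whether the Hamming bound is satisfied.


V_q(n, t) = 6, q^n = 32, Hamming bound = 5, |C| = 9 > bound (violated).

Step 1: Compute V_q(n, t) = Σ_{j=0}^1 C(n, j) (q−1)^j.
  j = 0: C(5,0)·(1)^0 = 1·1 = 1.
  j = 1: C(5,1)·(1)^1 = 5·1 = 5.
  V_q(n, t) = 1 + 5 = 6.
Step 2: q^n = 2^5 = 32.
Step 3: Hamming bound ⌊q^n / V_q(n,t)⌋ = ⌊32/6⌋ = 5.
Step 4: Compare |C| = 9 to 5: violated.
The claimed |C| lies above the Hamming bound, so no 2-ary code of length 5 with d ≥ 3 can have 9 codewords.


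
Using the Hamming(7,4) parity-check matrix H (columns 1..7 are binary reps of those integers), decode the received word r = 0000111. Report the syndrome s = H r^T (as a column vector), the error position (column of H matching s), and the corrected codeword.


s = (1, 0, 0)^T, error position = 4, corrected codeword c = 0001111

Compute s = H r^T mod 2 one row at a time:
  s_1 = 0 + 1 + 1 + 1 = 3 ≡ 1 (mod 2).
  s_2 = 0 + 0 + 1 + 1 = 2 ≡ 0 (mod 2).
  s_3 = 0 + 0 + 1 + 1 = 2 ≡ 0 (mod 2).
s = (1, 0, 0)^T — this equals column 4 of H (binary 100), so error is at position 4.
Correct: flip bit 4 of r = 0000111 to get c = 0001111.


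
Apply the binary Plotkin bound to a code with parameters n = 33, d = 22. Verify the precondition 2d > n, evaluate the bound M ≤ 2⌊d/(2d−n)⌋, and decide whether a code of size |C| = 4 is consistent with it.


Plotkin bound M ≤ 4; given |C| = 4 ≤ bound (satisfied).

Check applicability: 2d = 44, n = 33.
2d − n = 11 > 0, so Plotkin applies.
Compute d/(2d−n) = 22/11 ≈ 2.0000.
⌊d/(2d−n)⌋ = 2.
Plotkin bound: M ≤ 2·2 = 4.
Given |C| = 4, check: satisfied.
This |C| is at the Plotkin bound.


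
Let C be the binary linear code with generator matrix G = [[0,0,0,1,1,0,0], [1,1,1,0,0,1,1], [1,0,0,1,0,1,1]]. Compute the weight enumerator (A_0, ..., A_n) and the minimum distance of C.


Weight distribution: A_0 = 1, A_2 = 1, A_3 = 2, A_4 = 2, A_5 = 1, A_7 = 1. Minimum distance d = 2.

Enumerate all 2^3 = 8 messages m ∈ F_2^3.
For each, compute codeword c = mG in F_2^7, then tally its weight.
  m = 000 → c = 0000000, weight = 0.
  m = 100 → c = 0001100, weight = 2.
  m = 010 → c = 1110011, weight = 5.
  m = 110 → c = 1111111, weight = 7.
  m = 001 → c = 1001011, weight = 4.
  m = 101 → c = 1000111, weight = 4.
  m = 011 → c = 0111000, weight = 3.
  m = 111 → c = 0110100, weight = 3.
Tally weights:
  weight 0: 1 codewords.
  weight 2: 1 codewords.
  weight 3: 2 codewords.
  weight 4: 2 codewords.
  weight 5: 1 codewords.
  weight 7: 1 codewords.
Minimum distance d = smallest w > 0 with A_w > 0 = 2.
Sanity: Σ A_w = 8 = 2^3 = 8 ✓.


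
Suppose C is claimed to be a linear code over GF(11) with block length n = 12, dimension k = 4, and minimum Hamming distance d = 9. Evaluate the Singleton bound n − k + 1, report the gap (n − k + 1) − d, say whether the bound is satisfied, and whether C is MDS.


Singleton RHS = n − k + 1 = 9, slack = 0, bound satisfied, MDS.

Singleton bound: d ≤ n − k + 1.
Here n = 12, k = 4, so n − k + 1 = 9.
Given d = 9, check d ≤ 9: YES.
Slack = (n − k + 1) − d = 0.
The code is MDS (slack = 0).
Description: the claimed parameters are [12, 4, 9]_11; such a code would be MDS (meets Singleton bound).


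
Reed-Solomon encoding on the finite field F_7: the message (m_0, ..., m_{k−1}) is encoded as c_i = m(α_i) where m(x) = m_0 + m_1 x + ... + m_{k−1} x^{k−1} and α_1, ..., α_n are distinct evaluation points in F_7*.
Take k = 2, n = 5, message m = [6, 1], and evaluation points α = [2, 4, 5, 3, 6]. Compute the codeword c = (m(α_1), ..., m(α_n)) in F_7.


c = [1, 3, 4, 2, 5]

Message polynomial: m(x) = 6 + 1·x (mod 7).
For each evaluation point α_i, compute m(α_i) mod 7:
  α_1 = 2: Horner steps 1 → 1, so m(2) = 1.
  α_2 = 4: Horner steps 1 → 3, so m(4) = 3.
  α_3 = 5: Horner steps 1 → 4, so m(5) = 4.
  α_4 = 3: Horner steps 1 → 2, so m(3) = 2.
  α_5 = 6: Horner steps 1 → 5, so m(6) = 5.
Codeword c = [1, 3, 4, 2, 5] ∈ F_7^5.


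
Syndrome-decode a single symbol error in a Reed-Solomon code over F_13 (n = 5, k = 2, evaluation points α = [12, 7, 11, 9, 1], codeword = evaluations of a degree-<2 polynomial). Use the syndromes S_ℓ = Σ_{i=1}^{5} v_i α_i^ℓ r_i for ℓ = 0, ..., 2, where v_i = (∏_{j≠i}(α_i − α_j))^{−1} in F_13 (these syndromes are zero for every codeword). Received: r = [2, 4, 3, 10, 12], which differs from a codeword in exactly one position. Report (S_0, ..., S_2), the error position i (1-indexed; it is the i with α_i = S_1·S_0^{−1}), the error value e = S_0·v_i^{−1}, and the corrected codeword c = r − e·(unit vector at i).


S = (1, 12, 1), error at position 1, error magnitude e = 9, c = [6, 4, 3, 10, 12].

Step 1: column multipliers v_i = (∏_{j≠i}(α_i − α_j))^{−1} mod 13.
  i = 1 (α = 12): (12−7)(12−11)(12−9)(12−1) = 5·1·3·11 = 165 ≡ 9, so v_1 = 9^{−1} = 3 (mod 13).
  i = 2 (α = 7): (7−12)(7−11)(7−9)(7−1) = (−5)·(−4)·(−2)·6 = −240 ≡ 7, so v_2 = 7^{−1} = 2 (mod 13).
  i = 3 (α = 11): (11−12)(11−7)(11−9)(11−1) = (−1)·4·2·10 = −80 ≡ 11, so v_3 = 11^{−1} = 6 (mod 13).
  i = 4 (α = 9): (9−12)(9−7)(9−11)(9−1) = (−3)·2·(−2)·8 = 96 ≡ 5, so v_4 = 5^{−1} = 8 (mod 13).
  i = 5 (α = 1): (1−12)(1−7)(1−11)(1−9) = (−11)·(−6)·(−10)·(−8) = 5280 ≡ 2, so v_5 = 2^{−1} = 7 (mod 13).
  v = [3, 2, 6, 8, 7].
Step 2: syndromes of r = [2, 4, 3, 10, 12] (all sums mod 13).
  S_0 = Σ v_i r_i = 3·2 + 2·4 + 6·3 + 8·10 + 7·12 = 196 ≡ 1.
  S_1 = Σ v_i α_i r_i = 3·12·2 + 2·7·4 + 6·11·3 + 8·9·10 + 7·1·12 = 1130 ≡ 12.
  α_i^2 mod 13 = [1, 10, 4, 3, 1].
  S_2 = Σ v_i α_i^2 r_i = 3·1·2 + 2·10·4 + 6·4·3 + 8·3·10 + 7·1·12 = 482 ≡ 1.
  S = (1, 12, 1) ≠ 0, so r is not a codeword (an error is present).
Step 3: locate the error. For a single error e at position i, S_ℓ = v_i·e·α_i^ℓ, so α_err = S_1/S_0.
  S_0^{−1} = 1^{−1} = 1 (mod 13), so α_err = 12·1 = 12 ≡ 12 = α_1. Error position i = 1.
  Consistency check: S_2/S_1 = 1·12 = 12 ≡ 12 = α_err ✓ (single-error assumption holds).
Step 4: error magnitude e = S_0/v_1 = S_0·∏_{j≠1}(α_1 − α_j) = 1·9 = 9 ≡ 9 (mod 13).
Step 5: correct position 1: c_1 = r_1 − e = 2 − 9 ≡ 6 (mod 13). Hence c = [6, 4, 3, 10, 12].
  Check: interpolating c through the α_i gives m(x) = 9 + 3·x (degree < 2) with m(α_i) = c_i for every i, so c is indeed a codeword.


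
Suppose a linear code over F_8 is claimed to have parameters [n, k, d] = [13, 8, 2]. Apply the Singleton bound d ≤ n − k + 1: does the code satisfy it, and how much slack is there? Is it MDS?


Singleton RHS = n − k + 1 = 6, slack = 4, bound satisfied, not MDS.

Singleton bound: d ≤ n − k + 1.
Here n = 13, k = 8, so n − k + 1 = 6.
Given d = 2, check d ≤ 6: YES.
Slack = (n − k + 1) − d = 4.
The code is NOT MDS (slack = 4 > 0).
Description: the claimed parameters are [13, 8, 2]_8; such a code would be non-MDS.


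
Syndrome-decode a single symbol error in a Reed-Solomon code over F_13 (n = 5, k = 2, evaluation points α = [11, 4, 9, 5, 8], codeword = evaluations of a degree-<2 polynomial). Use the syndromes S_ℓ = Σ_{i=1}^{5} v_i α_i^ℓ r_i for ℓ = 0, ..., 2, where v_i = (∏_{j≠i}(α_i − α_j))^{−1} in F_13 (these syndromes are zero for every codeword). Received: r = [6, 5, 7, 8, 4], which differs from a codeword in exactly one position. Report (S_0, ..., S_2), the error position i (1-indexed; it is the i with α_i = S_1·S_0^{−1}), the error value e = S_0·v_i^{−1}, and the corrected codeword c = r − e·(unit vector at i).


S = (9, 8, 10), error at position 1, error magnitude e = 6, c = [0, 5, 7, 8, 4].

Step 1: column multipliers v_i = (∏_{j≠i}(α_i − α_j))^{−1} mod 13.
  i = 1 (α = 11): (11−4)(11−9)(11−5)(11−8) = 7·2·6·3 = 252 ≡ 5, so v_1 = 5^{−1} = 8 (mod 13).
  i = 2 (α = 4): (4−11)(4−9)(4−5)(4−8) = (−7)·(−5)·(−1)·(−4) = 140 ≡ 10, so v_2 = 10^{−1} = 4 (mod 13).
  i = 3 (α = 9): (9−11)(9−4)(9−5)(9−8) = (−2)·5·4·1 = −40 ≡ 12, so v_3 = 12^{−1} = 12 (mod 13).
  i = 4 (α = 5): (5−11)(5−4)(5−9)(5−8) = (−6)·1·(−4)·(−3) = −72 ≡ 6, so v_4 = 6^{−1} = 11 (mod 13).
  i = 5 (α = 8): (8−11)(8−4)(8−9)(8−5) = (−3)·4·(−1)·3 = 36 ≡ 10, so v_5 = 10^{−1} = 4 (mod 13).
  v = [8, 4, 12, 11, 4].
Step 2: syndromes of r = [6, 5, 7, 8, 4] (all sums mod 13).
  S_0 = Σ v_i r_i = 8·6 + 4·5 + 12·7 + 11·8 + 4·4 = 256 ≡ 9.
  S_1 = Σ v_i α_i r_i = 8·11·6 + 4·4·5 + 12·9·7 + 11·5·8 + 4·8·4 = 1932 ≡ 8.
  α_i^2 mod 13 = [4, 3, 3, 12, 12].
  S_2 = Σ v_i α_i^2 r_i = 8·4·6 + 4·3·5 + 12·3·7 + 11·12·8 + 4·12·4 = 1752 ≡ 10.
  S = (9, 8, 10) ≠ 0, so r is not a codeword (an error is present).
Step 3: locate the error. For a single error e at position i, S_ℓ = v_i·e·α_i^ℓ, so α_err = S_1/S_0.
  S_0^{−1} = 9^{−1} = 3 (mod 13), so α_err = 8·3 = 24 ≡ 11 = α_1. Error position i = 1.
  Consistency check: S_2/S_1 = 10·5 = 50 ≡ 11 = α_err ✓ (single-error assumption holds).
Step 4: error magnitude e = S_0/v_1 = S_0·∏_{j≠1}(α_1 − α_j) = 9·5 = 45 ≡ 6 (mod 13).
Step 5: correct position 1: c_1 = r_1 − e = 6 − 6 ≡ 0 (mod 13). Hence c = [0, 5, 7, 8, 4].
  Check: interpolating c through the α_i gives m(x) = 6 + 3·x (degree < 2) with m(α_i) = c_i for every i, so c is indeed a codeword.


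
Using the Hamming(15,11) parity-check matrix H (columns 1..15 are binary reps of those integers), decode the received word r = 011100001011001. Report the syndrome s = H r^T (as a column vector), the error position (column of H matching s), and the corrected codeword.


s = (0, 1, 0, 0)^T, error position = 4, corrected codeword c = 011000001011001

Compute s = H r^T mod 2 one row at a time:
  s_1 = 0 + 1 + 0 + 1 + 1 + 0 + 0 + 1 = 4 ≡ 0 (mod 2).
  s_2 = 1 + 0 + 0 + 0 + 1 + 0 + 0 + 1 = 3 ≡ 1 (mod 2).
  s_3 = 1 + 1 + 0 + 0 + 0 + 1 + 0 + 1 = 4 ≡ 0 (mod 2).
  s_4 = 0 + 1 + 0 + 0 + 1 + 1 + 0 + 1 = 4 ≡ 0 (mod 2).
s = (0, 1, 0, 0)^T — this equals column 4 of H (binary 0100), so error is at position 4.
Correct: flip bit 4 of r = 011100001011001 to get c = 011000001011001.


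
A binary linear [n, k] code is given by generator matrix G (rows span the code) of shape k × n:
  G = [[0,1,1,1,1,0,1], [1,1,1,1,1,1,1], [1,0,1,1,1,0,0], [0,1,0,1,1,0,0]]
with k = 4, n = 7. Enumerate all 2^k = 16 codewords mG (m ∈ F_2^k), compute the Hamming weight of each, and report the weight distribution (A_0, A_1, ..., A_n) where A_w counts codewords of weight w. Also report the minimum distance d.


Weight distribution: A_0 = 1, A_2 = 2, A_3 = 5, A_4 = 5, A_5 = 2, A_7 = 1. Minimum distance d = 2.

Enumerate all 2^4 = 16 messages m ∈ F_2^4.
For each, compute codeword c = mG in F_2^7, then tally its weight.
  m = 0000 → c = 0000000, weight = 0.
  m = 1000 → c = 0111101, weight = 5.
  m = 0100 → c = 1111111, weight = 7.
  m = 1100 → c = 1000010, weight = 2.
  m = 0010 → c = 1011100, weight = 4.
  m = 1010 → c = 1100001, weight = 3.
  m = 0110 → c = 0100011, weight = 3.
  m = 1110 → c = 0011110, weight = 4.
  m = 0001 → c = 0101100, weight = 3.
  m = 1001 → c = 0010001, weight = 2.
  m = 0101 → c = 1010011, weight = 4.
  m = 1101 → c = 1101110, weight = 5.
  m = 0011 → c = 1110000, weight = 3.
  m = 1011 → c = 1001101, weight = 4.
  m = 0111 → c = 0001111, weight = 4.
  m = 1111 → c = 0110010, weight = 3.
Tally weights:
  weight 0: 1 codewords.
  weight 2: 2 codewords.
  weight 3: 5 codewords.
  weight 4: 5 codewords.
  weight 5: 2 codewords.
  weight 7: 1 codewords.
Minimum distance d = smallest w > 0 with A_w > 0 = 2.
Sanity: Σ A_w = 16 = 2^4 = 16 ✓.


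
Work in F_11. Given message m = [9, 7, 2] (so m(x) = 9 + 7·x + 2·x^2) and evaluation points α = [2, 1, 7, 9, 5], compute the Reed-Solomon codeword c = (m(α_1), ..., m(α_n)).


c = [9, 7, 2, 3, 6]

Message polynomial: m(x) = 9 + 7·x + 2·x^2 (mod 11).
For each evaluation point α_i, compute m(α_i) mod 11:
  α_1 = 2: Horner steps 2 → 0 → 9, so m(2) = 9.
  α_2 = 1: Horner steps 2 → 9 → 7, so m(1) = 7.
  α_3 = 7: Horner steps 2 → 10 → 2, so m(7) = 2.
  α_4 = 9: Horner steps 2 → 3 → 3, so m(9) = 3.
  α_5 = 5: Horner steps 2 → 6 → 6, so m(5) = 6.
Codeword c = [9, 7, 2, 3, 6] ∈ F_11^5.


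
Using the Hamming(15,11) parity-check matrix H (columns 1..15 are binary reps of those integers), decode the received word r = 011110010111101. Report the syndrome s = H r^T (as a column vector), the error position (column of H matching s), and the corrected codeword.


s = (0, 1, 1, 1)^T, error position = 7, corrected codeword c = 011110110111101

Compute s = H r^T mod 2 one row at a time:
  s_1 = 1 + 0 + 1 + 1 + 1 + 1 + 0 + 1 = 6 ≡ 0 (mod 2).
  s_2 = 1 + 1 + 0 + 0 + 1 + 1 + 0 + 1 = 5 ≡ 1 (mod 2).
  s_3 = 1 + 1 + 0 + 0 + 1 + 1 + 0 + 1 = 5 ≡ 1 (mod 2).
  s_4 = 0 + 1 + 1 + 0 + 0 + 1 + 1 + 1 = 5 ≡ 1 (mod 2).
s = (0, 1, 1, 1)^T — this equals column 7 of H (binary 0111), so error is at position 7.
Correct: flip bit 7 of r = 011110010111101 to get c = 011110110111101.


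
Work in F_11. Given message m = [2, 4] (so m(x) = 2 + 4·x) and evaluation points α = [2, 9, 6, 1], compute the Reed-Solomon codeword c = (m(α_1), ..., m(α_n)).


c = [10, 5, 4, 6]

Message polynomial: m(x) = 2 + 4·x (mod 11).
For each evaluation point α_i, compute m(α_i) mod 11:
  α_1 = 2: Horner steps 4 → 10, so m(2) = 10.
  α_2 = 9: Horner steps 4 → 5, so m(9) = 5.
  α_3 = 6: Horner steps 4 → 4, so m(6) = 4.
  α_4 = 1: Horner steps 4 → 6, so m(1) = 6.
Codeword c = [10, 5, 4, 6] ∈ F_11^4.


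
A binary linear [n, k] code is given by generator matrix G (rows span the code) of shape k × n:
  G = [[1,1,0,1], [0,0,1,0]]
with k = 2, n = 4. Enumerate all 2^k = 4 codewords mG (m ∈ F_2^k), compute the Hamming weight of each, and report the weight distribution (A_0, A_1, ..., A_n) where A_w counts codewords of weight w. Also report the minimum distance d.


Weight distribution: A_0 = 1, A_1 = 1, A_3 = 1, A_4 = 1. Minimum distance d = 1.

Enumerate all 2^2 = 4 messages m ∈ F_2^2.
For each, compute codeword c = mG in F_2^4, then tally its weight.
  m = 00 → c = 0000, weight = 0.
  m = 10 → c = 1101, weight = 3.
  m = 01 → c = 0010, weight = 1.
  m = 11 → c = 1111, weight = 4.
Tally weights:
  weight 0: 1 codewords.
  weight 1: 1 codewords.
  weight 3: 1 codewords.
  weight 4: 1 codewords.
Minimum distance d = smallest w > 0 with A_w > 0 = 1.
Sanity: Σ A_w = 4 = 2^2 = 4 ✓.


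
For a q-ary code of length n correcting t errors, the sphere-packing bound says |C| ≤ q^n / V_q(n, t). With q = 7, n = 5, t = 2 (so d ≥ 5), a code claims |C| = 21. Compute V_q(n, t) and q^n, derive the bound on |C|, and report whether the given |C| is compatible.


V_q(n, t) = 391, q^n = 16807, Hamming bound = 42, |C| = 21 ≤ bound (satisfied).

Step 1: Compute V_q(n, t) = Σ_{j=0}^2 C(n, j) (q−1)^j.
  j = 0: C(5,0)·(6)^0 = 1·1 = 1.
  j = 1: C(5,1)·(6)^1 = 5·6 = 30.
  j = 2: C(5,2)·(6)^2 = 10·36 = 360.
  V_q(n, t) = 1 + 30 + 360 = 391.
Step 2: q^n = 7^5 = 16807.
Step 3: Hamming bound ⌊q^n / V_q(n,t)⌋ = ⌊16807/391⌋ = 42.
Step 4: Compare |C| = 21 to 42: satisfied.
The claimed |C| lies below the Hamming bound.


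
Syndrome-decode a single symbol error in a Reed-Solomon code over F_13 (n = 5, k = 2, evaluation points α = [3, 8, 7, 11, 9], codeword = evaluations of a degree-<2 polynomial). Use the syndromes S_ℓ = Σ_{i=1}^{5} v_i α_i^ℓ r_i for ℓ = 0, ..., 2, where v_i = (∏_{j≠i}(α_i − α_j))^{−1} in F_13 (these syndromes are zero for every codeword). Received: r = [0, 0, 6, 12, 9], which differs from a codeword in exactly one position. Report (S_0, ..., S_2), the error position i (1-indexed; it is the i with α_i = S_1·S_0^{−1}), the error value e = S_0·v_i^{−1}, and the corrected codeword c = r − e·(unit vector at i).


S = (6, 9, 7), error at position 2, error magnitude e = 12, c = [0, 1, 6, 12, 9].

Step 1: column multipliers v_i = (∏_{j≠i}(α_i − α_j))^{−1} mod 13.
  i = 1 (α = 3): (3−8)(3−7)(3−11)(3−9) = (−5)·(−4)·(−8)·(−6) = 960 ≡ 11, so v_1 = 11^{−1} = 6 (mod 13).
  i = 2 (α = 8): (8−3)(8−7)(8−11)(8−9) = 5·1·(−3)·(−1) = 15 ≡ 2, so v_2 = 2^{−1} = 7 (mod 13).
  i = 3 (α = 7): (7−3)(7−8)(7−11)(7−9) = 4·(−1)·(−4)·(−2) = −32 ≡ 7, so v_3 = 7^{−1} = 2 (mod 13).
  i = 4 (α = 11): (11−3)(11−8)(11−7)(11−9) = 8·3·4·2 = 192 ≡ 10, so v_4 = 10^{−1} = 4 (mod 13).
  i = 5 (α = 9): (9−3)(9−8)(9−7)(9−11) = 6·1·2·(−2) = −24 ≡ 2, so v_5 = 2^{−1} = 7 (mod 13).
  v = [6, 7, 2, 4, 7].
Step 2: syndromes of r = [0, 0, 6, 12, 9] (all sums mod 13).
  S_0 = Σ v_i r_i = 6·0 + 7·0 + 2·6 + 4·12 + 7·9 = 123 ≡ 6.
  S_1 = Σ v_i α_i r_i = 6·3·0 + 7·8·0 + 2·7·6 + 4·11·12 + 7·9·9 = 1179 ≡ 9.
  α_i^2 mod 13 = [9, 12, 10, 4, 3].
  S_2 = Σ v_i α_i^2 r_i = 6·9·0 + 7·12·0 + 2·10·6 + 4·4·12 + 7·3·9 = 501 ≡ 7.
  S = (6, 9, 7) ≠ 0, so r is not a codeword (an error is present).
Step 3: locate the error. For a single error e at position i, S_ℓ = v_i·e·α_i^ℓ, so α_err = S_1/S_0.
  S_0^{−1} = 6^{−1} = 11 (mod 13), so α_err = 9·11 = 99 ≡ 8 = α_2. Error position i = 2.
  Consistency check: S_2/S_1 = 7·3 = 21 ≡ 8 = α_err ✓ (single-error assumption holds).
Step 4: error magnitude e = S_0/v_2 = S_0·∏_{j≠2}(α_2 − α_j) = 6·2 = 12 ≡ 12 (mod 13).
Step 5: correct position 2: c_2 = r_2 − e = 0 − 12 ≡ 1 (mod 13). Hence c = [0, 1, 6, 12, 9].
  Check: interpolating c through the α_i gives m(x) = 2 + 8·x (degree < 2) with m(α_i) = c_i for every i, so c is indeed a codeword.


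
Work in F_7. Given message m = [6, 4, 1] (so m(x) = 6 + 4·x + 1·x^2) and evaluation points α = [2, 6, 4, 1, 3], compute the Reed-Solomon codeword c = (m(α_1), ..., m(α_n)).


c = [4, 3, 3, 4, 6]

Message polynomial: m(x) = 6 + 4·x + 1·x^2 (mod 7).
For each evaluation point α_i, compute m(α_i) mod 7:
  α_1 = 2: Horner steps 1 → 6 → 4, so m(2) = 4.
  α_2 = 6: Horner steps 1 → 3 → 3, so m(6) = 3.
  α_3 = 4: Horner steps 1 → 1 → 3, so m(4) = 3.
  α_4 = 1: Horner steps 1 → 5 → 4, so m(1) = 4.
  α_5 = 3: Horner steps 1 → 0 → 6, so m(3) = 6.
Codeword c = [4, 3, 3, 4, 6] ∈ F_7^5.


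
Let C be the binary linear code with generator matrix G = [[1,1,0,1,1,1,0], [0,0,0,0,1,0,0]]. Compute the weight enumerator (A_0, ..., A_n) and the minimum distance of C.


Weight distribution: A_0 = 1, A_1 = 1, A_4 = 1, A_5 = 1. Minimum distance d = 1.

Enumerate all 2^2 = 4 messages m ∈ F_2^2.
For each, compute codeword c = mG in F_2^7, then tally its weight.
  m = 00 → c = 0000000, weight = 0.
  m = 10 → c = 1101110, weight = 5.
  m = 01 → c = 0000100, weight = 1.
  m = 11 → c = 1101010, weight = 4.
Tally weights:
  weight 0: 1 codewords.
  weight 1: 1 codewords.
  weight 4: 1 codewords.
  weight 5: 1 codewords.
Minimum distance d = smallest w > 0 with A_w > 0 = 1.
Sanity: Σ A_w = 4 = 2^2 = 4 ✓.


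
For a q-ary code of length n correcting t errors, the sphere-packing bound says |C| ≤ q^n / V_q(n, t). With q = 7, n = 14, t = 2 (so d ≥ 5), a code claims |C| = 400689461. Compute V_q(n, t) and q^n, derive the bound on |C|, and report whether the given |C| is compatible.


V_q(n, t) = 3361, q^n = 678223072849, Hamming bound = 201792047, |C| = 400689461 > bound (violated).

Step 1: Compute V_q(n, t) = Σ_{j=0}^2 C(n, j) (q−1)^j.
  j = 0: C(14,0)·(6)^0 = 1·1 = 1.
  j = 1: C(14,1)·(6)^1 = 14·6 = 84.
  j = 2: C(14,2)·(6)^2 = 91·36 = 3276.
  V_q(n, t) = 1 + 84 + 3276 = 3361.
Step 2: q^n = 7^14 = 678223072849.
Step 3: Hamming bound ⌊q^n / V_q(n,t)⌋ = ⌊678223072849/3361⌋ = 201792047.
Step 4: Compare |C| = 400689461 to 201792047: violated.
The claimed |C| lies above the Hamming bound, so no 7-ary code of length 14 with d ≥ 5 can have 400689461 codewords.


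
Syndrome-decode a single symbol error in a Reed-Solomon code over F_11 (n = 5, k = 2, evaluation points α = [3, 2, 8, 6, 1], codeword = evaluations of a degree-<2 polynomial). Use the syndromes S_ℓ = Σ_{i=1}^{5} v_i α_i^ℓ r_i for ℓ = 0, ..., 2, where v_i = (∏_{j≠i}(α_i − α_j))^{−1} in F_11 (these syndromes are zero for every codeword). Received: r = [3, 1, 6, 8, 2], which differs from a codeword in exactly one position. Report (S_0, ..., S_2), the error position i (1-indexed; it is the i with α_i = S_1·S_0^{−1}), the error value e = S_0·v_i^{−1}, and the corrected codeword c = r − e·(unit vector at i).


S = (10, 8, 2), error at position 1, error magnitude e = 3, c = [0, 1, 6, 8, 2].

Step 1: column multipliers v_i = (∏_{j≠i}(α_i − α_j))^{−1} mod 11.
  i = 1 (α = 3): (3−2)(3−8)(3−6)(3−1) = 1·(−5)·(−3)·2 = 30 ≡ 8, so v_1 = 8^{−1} = 7 (mod 11).
  i = 2 (α = 2): (2−3)(2−8)(2−6)(2−1) = (−1)·(−6)·(−4)·1 = −24 ≡ 9, so v_2 = 9^{−1} = 5 (mod 11).
  i = 3 (α = 8): (8−3)(8−2)(8−6)(8−1) = 5·6·2·7 = 420 ≡ 2, so v_3 = 2^{−1} = 6 (mod 11).
  i = 4 (α = 6): (6−3)(6−2)(6−8)(6−1) = 3·4·(−2)·5 = −120 ≡ 1, so v_4 = 1^{−1} = 1 (mod 11).
  i = 5 (α = 1): (1−3)(1−2)(1−8)(1−6) = (−2)·(−1)·(−7)·(−5) = 70 ≡ 4, so v_5 = 4^{−1} = 3 (mod 11).
  v = [7, 5, 6, 1, 3].
Step 2: syndromes of r = [3, 1, 6, 8, 2] (all sums mod 11).
  S_0 = Σ v_i r_i = 7·3 + 5·1 + 6·6 + 1·8 + 3·2 = 76 ≡ 10.
  S_1 = Σ v_i α_i r_i = 7·3·3 + 5·2·1 + 6·8·6 + 1·6·8 + 3·1·2 = 415 ≡ 8.
  α_i^2 mod 11 = [9, 4, 9, 3, 1].
  S_2 = Σ v_i α_i^2 r_i = 7·9·3 + 5·4·1 + 6·9·6 + 1·3·8 + 3·1·2 = 563 ≡ 2.
  S = (10, 8, 2) ≠ 0, so r is not a codeword (an error is present).
Step 3: locate the error. For a single error e at position i, S_ℓ = v_i·e·α_i^ℓ, so α_err = S_1/S_0.
  S_0^{−1} = 10^{−1} = 10 (mod 11), so α_err = 8·10 = 80 ≡ 3 = α_1. Error position i = 1.
  Consistency check: S_2/S_1 = 2·7 = 14 ≡ 3 = α_err ✓ (single-error assumption holds).
Step 4: error magnitude e = S_0/v_1 = S_0·∏_{j≠1}(α_1 − α_j) = 10·8 = 80 ≡ 3 (mod 11).
Step 5: correct position 1: c_1 = r_1 − e = 3 − 3 ≡ 0 (mod 11). Hence c = [0, 1, 6, 8, 2].
  Check: interpolating c through the α_i gives m(x) = 3 + 10·x (degree < 2) with m(α_i) = c_i for every i, so c is indeed a codeword.


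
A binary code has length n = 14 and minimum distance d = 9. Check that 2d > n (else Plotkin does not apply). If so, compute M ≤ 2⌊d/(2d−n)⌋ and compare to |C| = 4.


Plotkin bound M ≤ 4; given |C| = 4 ≤ bound (satisfied).

Check applicability: 2d = 18, n = 14.
2d − n = 4 > 0, so Plotkin applies.
Compute d/(2d−n) = 9/4 ≈ 2.2500.
⌊d/(2d−n)⌋ = 2.
Plotkin bound: M ≤ 2·2 = 4.
Given |C| = 4, check: satisfied.
This |C| is at the Plotkin bound.


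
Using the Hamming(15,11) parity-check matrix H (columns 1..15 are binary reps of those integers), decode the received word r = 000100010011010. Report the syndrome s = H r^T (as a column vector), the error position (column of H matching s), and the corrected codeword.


s = (0, 1, 0, 1)^T, error position = 5, corrected codeword c = 000110010011010

Compute s = H r^T mod 2 one row at a time:
  s_1 = 1 + 0 + 0 + 1 + 1 + 0 + 1 + 0 = 4 ≡ 0 (mod 2).
  s_2 = 1 + 0 + 0 + 0 + 1 + 0 + 1 + 0 = 3 ≡ 1 (mod 2).
  s_3 = 0 + 0 + 0 + 0 + 0 + 1 + 1 + 0 = 2 ≡ 0 (mod 2).
  s_4 = 0 + 0 + 0 + 0 + 0 + 1 + 0 + 0 = 1 ≡ 1 (mod 2).
s = (0, 1, 0, 1)^T — this equals column 5 of H (binary 0101), so error is at position 5.
Correct: flip bit 5 of r = 000100010011010 to get c = 000110010011010.


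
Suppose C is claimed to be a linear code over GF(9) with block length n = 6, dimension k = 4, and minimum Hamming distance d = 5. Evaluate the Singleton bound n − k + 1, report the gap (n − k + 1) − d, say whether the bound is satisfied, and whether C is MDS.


Singleton RHS = n − k + 1 = 3, slack = -2, bound violated (no such code; not MDS).

Singleton bound: d ≤ n − k + 1.
Here n = 6, k = 4, so n − k + 1 = 3.
Given d = 5, check d ≤ 3: NO.
Slack = (n − k + 1) − d = -2.
The slack is negative: d = 5 exceeds n − k + 1 = 3 by 2, so the Singleton bound is violated and no linear [6, 4, 5]_9 code can exist. In particular it is not MDS (MDS requires d = n − k + 1 exactly).
Description: the claimed parameters are [6, 4, 5]_9; such a code would be impossible (violates the Singleton bound).


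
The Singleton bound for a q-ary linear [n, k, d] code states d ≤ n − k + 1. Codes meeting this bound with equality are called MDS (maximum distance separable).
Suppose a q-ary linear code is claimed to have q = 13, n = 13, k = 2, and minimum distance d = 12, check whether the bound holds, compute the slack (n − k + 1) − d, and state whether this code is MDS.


Singleton RHS = n − k + 1 = 12, slack = 0, bound satisfied, MDS.

Singleton bound: d ≤ n − k + 1.
Here n = 13, k = 2, so n − k + 1 = 12.
Given d = 12, check d ≤ 12: YES.
Slack = (n − k + 1) − d = 0.
The code is MDS (slack = 0).
Description: the claimed parameters are [13, 2, 12]_13; such a code would be MDS (meets Singleton bound).


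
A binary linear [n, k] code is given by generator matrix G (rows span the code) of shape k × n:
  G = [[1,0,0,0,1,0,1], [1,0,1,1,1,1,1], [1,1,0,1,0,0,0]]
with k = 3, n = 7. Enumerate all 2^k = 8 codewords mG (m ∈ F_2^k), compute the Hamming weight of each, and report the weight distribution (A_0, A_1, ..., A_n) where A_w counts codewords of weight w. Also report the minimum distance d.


Weight distribution: A_0 = 1, A_3 = 3, A_4 = 2, A_5 = 1, A_6 = 1. Minimum distance d = 3.

Enumerate all 2^3 = 8 messages m ∈ F_2^3.
For each, compute codeword c = mG in F_2^7, then tally its weight.
  m = 000 → c = 0000000, weight = 0.
  m = 100 → c = 1000101, weight = 3.
  m = 010 → c = 1011111, weight = 6.
  m = 110 → c = 0011010, weight = 3.
  m = 001 → c = 1101000, weight = 3.
  m = 101 → c = 0101101, weight = 4.
  m = 011 → c = 0110111, weight = 5.
  m = 111 → c = 1110010, weight = 4.
Tally weights:
  weight 0: 1 codewords.
  weight 3: 3 codewords.
  weight 4: 2 codewords.
  weight 5: 1 codewords.
  weight 6: 1 codewords.
Minimum distance d = smallest w > 0 with A_w > 0 = 3.
Sanity: Σ A_w = 8 = 2^3 = 8 ✓.


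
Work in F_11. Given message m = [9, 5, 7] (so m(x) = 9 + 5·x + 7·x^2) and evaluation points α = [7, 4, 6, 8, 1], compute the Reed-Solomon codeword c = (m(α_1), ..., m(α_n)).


c = [2, 9, 5, 2, 10]

Message polynomial: m(x) = 9 + 5·x + 7·x^2 (mod 11).
For each evaluation point α_i, compute m(α_i) mod 11:
  α_1 = 7: Horner steps 7 → 10 → 2, so m(7) = 2.
  α_2 = 4: Horner steps 7 → 0 → 9, so m(4) = 9.
  α_3 = 6: Horner steps 7 → 3 → 5, so m(6) = 5.
  α_4 = 8: Horner steps 7 → 6 → 2, so m(8) = 2.
  α_5 = 1: Horner steps 7 → 1 → 10, so m(1) = 10.
Codeword c = [2, 9, 5, 2, 10] ∈ F_11^5.


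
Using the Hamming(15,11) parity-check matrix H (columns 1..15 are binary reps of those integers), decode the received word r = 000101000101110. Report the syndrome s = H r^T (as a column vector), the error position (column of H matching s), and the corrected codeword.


s = (0, 1, 1, 1)^T, error position = 7, corrected codeword c = 000101100101110

Compute s = H r^T mod 2 one row at a time:
  s_1 = 0 + 0 + 1 + 0 + 1 + 1 + 1 + 0 = 4 ≡ 0 (mod 2).
  s_2 = 1 + 0 + 1 + 0 + 1 + 1 + 1 + 0 = 5 ≡ 1 (mod 2).
  s_3 = 0 + 0 + 1 + 0 + 1 + 0 + 1 + 0 = 3 ≡ 1 (mod 2).
  s_4 = 0 + 0 + 0 + 0 + 0 + 0 + 1 + 0 = 1 ≡ 1 (mod 2).
s = (0, 1, 1, 1)^T — this equals column 7 of H (binary 0111), so error is at position 7.
Correct: flip bit 7 of r = 000101000101110 to get c = 000101100101110.


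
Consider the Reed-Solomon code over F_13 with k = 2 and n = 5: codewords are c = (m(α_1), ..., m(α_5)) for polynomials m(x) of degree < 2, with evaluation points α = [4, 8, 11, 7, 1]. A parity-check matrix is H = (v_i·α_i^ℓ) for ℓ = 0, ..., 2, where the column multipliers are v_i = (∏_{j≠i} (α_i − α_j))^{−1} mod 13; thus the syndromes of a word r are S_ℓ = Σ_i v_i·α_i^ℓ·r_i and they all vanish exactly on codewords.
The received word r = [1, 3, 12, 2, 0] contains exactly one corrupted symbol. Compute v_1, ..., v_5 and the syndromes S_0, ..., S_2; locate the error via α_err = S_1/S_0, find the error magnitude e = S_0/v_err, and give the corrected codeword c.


S = (10, 2, 3), error at position 2, error magnitude e = 5, c = [1, 11, 12, 2, 0].

Step 1: column multipliers v_i = (∏_{j≠i}(α_i − α_j))^{−1} mod 13.
  i = 1 (α = 4): (4−8)(4−11)(4−7)(4−1) = (−4)·(−7)·(−3)·3 = −252 ≡ 8, so v_1 = 8^{−1} = 5 (mod 13).
  i = 2 (α = 8): (8−4)(8−11)(8−7)(8−1) = 4·(−3)·1·7 = −84 ≡ 7, so v_2 = 7^{−1} = 2 (mod 13).
  i = 3 (α = 11): (11−4)(11−8)(11−7)(11−1) = 7·3·4·10 = 840 ≡ 8, so v_3 = 8^{−1} = 5 (mod 13).
  i = 4 (α = 7): (7−4)(7−8)(7−11)(7−1) = 3·(−1)·(−4)·6 = 72 ≡ 7, so v_4 = 7^{−1} = 2 (mod 13).
  i = 5 (α = 1): (1−4)(1−8)(1−11)(1−7) = (−3)·(−7)·(−10)·(−6) = 1260 ≡ 12, so v_5 = 12^{−1} = 12 (mod 13).
  v = [5, 2, 5, 2, 12].
Step 2: syndromes of r = [1, 3, 12, 2, 0] (all sums mod 13).
  S_0 = Σ v_i r_i = 5·1 + 2·3 + 5·12 + 2·2 + 12·0 = 75 ≡ 10.
  S_1 = Σ v_i α_i r_i = 5·4·1 + 2·8·3 + 5·11·12 + 2·7·2 + 12·1·0 = 756 ≡ 2.
  α_i^2 mod 13 = [3, 12, 4, 10, 1].
  S_2 = Σ v_i α_i^2 r_i = 5·3·1 + 2·12·3 + 5·4·12 + 2·10·2 + 12·1·0 = 367 ≡ 3.
  S = (10, 2, 3) ≠ 0, so r is not a codeword (an error is present).
Step 3: locate the error. For a single error e at position i, S_ℓ = v_i·e·α_i^ℓ, so α_err = S_1/S_0.
  S_0^{−1} = 10^{−1} = 4 (mod 13), so α_err = 2·4 = 8 ≡ 8 = α_2. Error position i = 2.
  Consistency check: S_2/S_1 = 3·7 = 21 ≡ 8 = α_err ✓ (single-error assumption holds).
Step 4: error magnitude e = S_0/v_2 = S_0·∏_{j≠2}(α_2 − α_j) = 10·7 = 70 ≡ 5 (mod 13).
Step 5: correct position 2: c_2 = r_2 − e = 3 − 5 ≡ 11 (mod 13). Hence c = [1, 11, 12, 2, 0].
  Check: interpolating c through the α_i gives m(x) = 4 + 9·x (degree < 2) with m(α_i) = c_i for every i, so c is indeed a codeword.


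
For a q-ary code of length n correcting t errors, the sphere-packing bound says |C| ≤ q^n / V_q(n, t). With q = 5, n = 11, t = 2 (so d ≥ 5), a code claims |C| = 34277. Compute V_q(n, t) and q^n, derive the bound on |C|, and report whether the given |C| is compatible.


V_q(n, t) = 925, q^n = 48828125, Hamming bound = 52787, |C| = 34277 ≤ bound (satisfied).

Step 1: Compute V_q(n, t) = Σ_{j=0}^2 C(n, j) (q−1)^j.
  j = 0: C(11,0)·(4)^0 = 1·1 = 1.
  j = 1: C(11,1)·(4)^1 = 11·4 = 44.
  j = 2: C(11,2)·(4)^2 = 55·16 = 880.
  V_q(n, t) = 1 + 44 + 880 = 925.
Step 2: q^n = 5^11 = 48828125.
Step 3: Hamming bound ⌊q^n / V_q(n,t)⌋ = ⌊48828125/925⌋ = 52787.
Step 4: Compare |C| = 34277 to 52787: satisfied.
The claimed |C| lies below the Hamming bound.


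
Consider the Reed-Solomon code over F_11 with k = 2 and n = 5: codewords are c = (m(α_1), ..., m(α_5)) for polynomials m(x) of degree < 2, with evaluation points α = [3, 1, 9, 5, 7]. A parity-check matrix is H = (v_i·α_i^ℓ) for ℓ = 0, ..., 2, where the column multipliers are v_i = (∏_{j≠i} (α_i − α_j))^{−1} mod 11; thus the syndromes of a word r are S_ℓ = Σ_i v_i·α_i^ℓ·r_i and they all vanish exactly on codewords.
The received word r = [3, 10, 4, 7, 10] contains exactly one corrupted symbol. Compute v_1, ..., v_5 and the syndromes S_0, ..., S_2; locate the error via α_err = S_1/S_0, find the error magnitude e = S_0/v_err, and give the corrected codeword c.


S = (7, 5, 2), error at position 5, error magnitude e = 10, c = [3, 10, 4, 7, 0].

Step 1: column multipliers v_i = (∏_{j≠i}(α_i − α_j))^{−1} mod 11.
  i = 1 (α = 3): (3−1)(3−9)(3−5)(3−7) = 2·(−6)·(−2)·(−4) = −96 ≡ 3, so v_1 = 3^{−1} = 4 (mod 11).
  i = 2 (α = 1): (1−3)(1−9)(1−5)(1−7) = (−2)·(−8)·(−4)·(−6) = 384 ≡ 10, so v_2 = 10^{−1} = 10 (mod 11).
  i = 3 (α = 9): (9−3)(9−1)(9−5)(9−7) = 6·8·4·2 = 384 ≡ 10, so v_3 = 10^{−1} = 10 (mod 11).
  i = 4 (α = 5): (5−3)(5−1)(5−9)(5−7) = 2·4·(−4)·(−2) = 64 ≡ 9, so v_4 = 9^{−1} = 5 (mod 11).
  i = 5 (α = 7): (7−3)(7−1)(7−9)(7−5) = 4·6·(−2)·2 = −96 ≡ 3, so v_5 = 3^{−1} = 4 (mod 11).
  v = [4, 10, 10, 5, 4].
Step 2: syndromes of r = [3, 10, 4, 7, 10] (all sums mod 11).
  S_0 = Σ v_i r_i = 4·3 + 10·10 + 10·4 + 5·7 + 4·10 = 227 ≡ 7.
  S_1 = Σ v_i α_i r_i = 4·3·3 + 10·1·10 + 10·9·4 + 5·5·7 + 4·7·10 = 951 ≡ 5.
  α_i^2 mod 11 = [9, 1, 4, 3, 5].
  S_2 = Σ v_i α_i^2 r_i = 4·9·3 + 10·1·10 + 10·4·4 + 5·3·7 + 4·5·10 = 673 ≡ 2.
  S = (7, 5, 2) ≠ 0, so r is not a codeword (an error is present).
Step 3: locate the error. For a single error e at position i, S_ℓ = v_i·e·α_i^ℓ, so α_err = S_1/S_0.
  S_0^{−1} = 7^{−1} = 8 (mod 11), so α_err = 5·8 = 40 ≡ 7 = α_5. Error position i = 5.
  Consistency check: S_2/S_1 = 2·9 = 18 ≡ 7 = α_err ✓ (single-error assumption holds).
Step 4: error magnitude e = S_0/v_5 = S_0·∏_{j≠5}(α_5 − α_j) = 7·3 = 21 ≡ 10 (mod 11).
Step 5: correct position 5: c_5 = r_5 − e = 10 − 10 ≡ 0 (mod 11). Hence c = [3, 10, 4, 7, 0].
  Check: interpolating c through the α_i gives m(x) = 8 + 2·x (degree < 2) with m(α_i) = c_i for every i, so c is indeed a codeword.


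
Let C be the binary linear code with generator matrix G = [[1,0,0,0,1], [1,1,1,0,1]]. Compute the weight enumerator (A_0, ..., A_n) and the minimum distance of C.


Weight distribution: A_0 = 1, A_2 = 2, A_4 = 1. Minimum distance d = 2.

Enumerate all 2^2 = 4 messages m ∈ F_2^2.
For each, compute codeword c = mG in F_2^5, then tally its weight.
  m = 00 → c = 00000, weight = 0.
  m = 10 → c = 10001, weight = 2.
  m = 01 → c = 11101, weight = 4.
  m = 11 → c = 01100, weight = 2.
Tally weights:
  weight 0: 1 codewords.
  weight 2: 2 codewords.
  weight 4: 1 codewords.
Minimum distance d = smallest w > 0 with A_w > 0 = 2.
Sanity: Σ A_w = 4 = 2^2 = 4 ✓.


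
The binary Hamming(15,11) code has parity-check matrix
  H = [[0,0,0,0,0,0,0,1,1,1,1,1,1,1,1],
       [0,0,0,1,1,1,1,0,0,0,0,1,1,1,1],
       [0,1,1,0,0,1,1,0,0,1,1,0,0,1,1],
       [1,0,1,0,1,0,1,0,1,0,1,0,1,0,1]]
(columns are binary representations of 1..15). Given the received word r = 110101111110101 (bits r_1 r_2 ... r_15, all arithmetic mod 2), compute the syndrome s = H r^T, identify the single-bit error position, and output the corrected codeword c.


s = (0, 1, 0, 0)^T, error position = 4, corrected codeword c = 110001111110101

Compute s = H r^T mod 2 one row at a time:
  s_1 = 1 + 1 + 1 + 1 + 0 + 1 + 0 + 1 = 6 ≡ 0 (mod 2).
  s_2 = 1 + 0 + 1 + 1 + 0 + 1 + 0 + 1 = 5 ≡ 1 (mod 2).
  s_3 = 1 + 0 + 1 + 1 + 1 + 1 + 0 + 1 = 6 ≡ 0 (mod 2).
  s_4 = 1 + 0 + 0 + 1 + 1 + 1 + 1 + 1 = 6 ≡ 0 (mod 2).
s = (0, 1, 0, 0)^T — this equals column 4 of H (binary 0100), so error is at position 4.
Correct: flip bit 4 of r = 110101111110101 to get c = 110001111110101.
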